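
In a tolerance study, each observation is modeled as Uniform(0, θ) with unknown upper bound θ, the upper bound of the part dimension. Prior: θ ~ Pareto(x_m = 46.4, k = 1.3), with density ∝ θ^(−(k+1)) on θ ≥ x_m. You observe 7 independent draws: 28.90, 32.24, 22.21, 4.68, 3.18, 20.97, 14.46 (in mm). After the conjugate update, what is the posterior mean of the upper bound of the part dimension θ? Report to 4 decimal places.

A Pareto(scale x_m, shape k) prior on the upper bound θ of Uniform(0, θ) is conjugate: posterior is Pareto(max(x_m, max xᵢ), k + n).
Sample maximum = 32.24; prior scale x_m = 46.4 → posterior scale = max = 46.40.
Posterior shape = 1.3 + 7 = 8.3.
E[θ|data] = k·x_m/(k−1) = 8.3·46.40/7.3 = 52.7562.

52.7562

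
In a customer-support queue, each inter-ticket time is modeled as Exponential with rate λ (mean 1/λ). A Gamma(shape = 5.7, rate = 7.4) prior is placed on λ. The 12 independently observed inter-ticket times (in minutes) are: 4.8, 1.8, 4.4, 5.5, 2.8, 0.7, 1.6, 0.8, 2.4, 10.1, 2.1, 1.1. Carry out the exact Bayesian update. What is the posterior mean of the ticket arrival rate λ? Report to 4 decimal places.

0.3890

With a Gamma(shape α, rate β) prior on the exponential rate λ, the posterior after n observations with total T = Σxᵢ is Gamma(α+n, β+T).
Sum of observations T = 38.1 minutes; n = 12.
Posterior: Gamma(5.7+12, 7.4+38.1) = Gamma(17.7, 45.5).
Posterior mean of λ = α/β = 17.7/45.5 = 0.3890.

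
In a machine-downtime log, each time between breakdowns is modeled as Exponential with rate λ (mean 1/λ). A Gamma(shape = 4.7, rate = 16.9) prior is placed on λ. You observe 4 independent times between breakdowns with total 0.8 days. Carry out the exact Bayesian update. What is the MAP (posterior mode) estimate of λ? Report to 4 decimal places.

0.4350

With a Gamma(shape α, rate β) prior on the exponential rate λ, the posterior after n observations with total T = Σxᵢ is Gamma(α+n, β+T).
Posterior: Gamma(4.7+4, 16.9+0.8) = Gamma(8.7, 17.7).
Mode = (α−1)/β = 0.4350.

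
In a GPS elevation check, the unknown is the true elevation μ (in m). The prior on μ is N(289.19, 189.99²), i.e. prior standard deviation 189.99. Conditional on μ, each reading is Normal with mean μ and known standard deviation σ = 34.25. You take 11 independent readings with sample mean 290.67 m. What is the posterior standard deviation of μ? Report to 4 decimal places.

For Normal data with known variance σ², a Normal(μ₀, σ₀²) prior on μ is conjugate. Posterior precision = 1/σ₀² + n/σ²; posterior mean is the precision-weighted average of μ₀ and x̄.
σ₀² = 189.99² = 36096.2001, σ² = 34.25² = 1173.0625; σ² + n·σ₀² = 1173.0625 + 11·36096.2001 = 398231.2636.
Posterior precision = 1/σ₀² + n/σ² = 1/36096.2001 + 11/1173.0625 = (σ² + n·σ₀²)/(σ₀²σ²) = 398231.2636/(36096.2001·1173.0625); posterior variance σₙ² = σ₀²σ²/(σ² + n·σ₀²) = 36096.2001·1173.0625/398231.2636 = 106.327912.
Posterior SD = √σₙ² = √(36096.2001·1173.0625/398231.2636) = 10.3115.

10.3115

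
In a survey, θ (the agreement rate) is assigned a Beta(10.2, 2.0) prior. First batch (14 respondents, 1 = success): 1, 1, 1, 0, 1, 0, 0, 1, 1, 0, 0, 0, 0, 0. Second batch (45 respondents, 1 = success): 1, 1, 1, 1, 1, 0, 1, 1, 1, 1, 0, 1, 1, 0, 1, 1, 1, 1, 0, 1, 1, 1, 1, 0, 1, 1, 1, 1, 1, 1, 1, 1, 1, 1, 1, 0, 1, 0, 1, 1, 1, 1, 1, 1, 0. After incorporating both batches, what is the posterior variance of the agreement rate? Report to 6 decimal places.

0.002616

The Beta prior is conjugate to a Binomial/Bernoulli likelihood; the update adds successes to α and failures to β.
After batch 1: Beta(10.2+6, 2.0+8) = Beta(16.2, 10.0).
After batch 2: Beta(16.2+37, 10.0+8) = Beta(53.2, 18.0).
Var = αβ/((α+β)²(α+β+1)) = 53.2·18.0/(71.2²·72.2) = 0.002616.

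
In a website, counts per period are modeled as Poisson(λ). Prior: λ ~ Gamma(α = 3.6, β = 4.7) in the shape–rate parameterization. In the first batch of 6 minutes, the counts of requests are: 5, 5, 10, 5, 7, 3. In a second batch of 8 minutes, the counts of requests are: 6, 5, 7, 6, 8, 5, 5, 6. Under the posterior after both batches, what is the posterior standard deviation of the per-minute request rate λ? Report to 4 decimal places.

With a Gamma(shape α, rate β) prior, the Poisson likelihood is conjugate: the posterior is Gamma(α + ΣXᵢ, β + n).
Batch 1: sum of counts S = 35 over n = 6 minutes.
After batch 1: Gamma(α+S, β+n) = Gamma(3.6+35, 4.7+6) = Gamma(38.6, 10.7).
Batch 2: sum of counts S = 48 over n = 8 minutes.
After batch 2: Gamma(α+S, β+n) = Gamma(38.6+48, 10.7+8) = Gamma(86.6, 18.7).
SD = √α/β = √86.6/18.7 = 0.4976.

0.4976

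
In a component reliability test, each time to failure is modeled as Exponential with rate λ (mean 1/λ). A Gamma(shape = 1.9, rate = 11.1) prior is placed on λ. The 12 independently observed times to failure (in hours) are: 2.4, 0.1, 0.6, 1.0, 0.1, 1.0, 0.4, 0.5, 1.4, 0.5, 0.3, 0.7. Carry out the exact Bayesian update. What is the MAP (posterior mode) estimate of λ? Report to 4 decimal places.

With a Gamma(shape α, rate β) prior on the exponential rate λ, the posterior after n observations with total T = Σxᵢ is Gamma(α+n, β+T).
Sum of observations T = 9.0 hours; n = 12.
Posterior: Gamma(1.9+12, 11.1+9.0) = Gamma(13.9, 20.1).
Mode = (α−1)/β = 0.6418.

0.6418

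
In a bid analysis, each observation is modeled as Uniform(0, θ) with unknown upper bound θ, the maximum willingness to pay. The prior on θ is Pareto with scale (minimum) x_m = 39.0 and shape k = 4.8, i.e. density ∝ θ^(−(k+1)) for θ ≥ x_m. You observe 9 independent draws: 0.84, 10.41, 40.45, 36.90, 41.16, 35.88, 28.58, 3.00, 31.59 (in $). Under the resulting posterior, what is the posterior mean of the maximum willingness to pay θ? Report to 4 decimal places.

A Pareto(scale x_m, shape k) prior on the upper bound θ of Uniform(0, θ) is conjugate: posterior is Pareto(max(x_m, max xᵢ), k + n).
Sample maximum = 41.16; prior scale x_m = 39.0 → posterior scale = max = 41.16.
Posterior shape = 4.8 + 9 = 13.8.
E[θ|data] = k·x_m/(k−1) = 13.8·41.16/12.8 = 44.3756.

44.3756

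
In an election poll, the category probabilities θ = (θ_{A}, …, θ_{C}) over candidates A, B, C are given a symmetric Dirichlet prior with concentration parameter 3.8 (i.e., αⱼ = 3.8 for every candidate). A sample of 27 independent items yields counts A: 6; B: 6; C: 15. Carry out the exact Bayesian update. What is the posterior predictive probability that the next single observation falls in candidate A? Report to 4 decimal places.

0.2552

The Dirichlet prior is conjugate to the Multinomial likelihood: each posterior αⱼ = prior αⱼ + observed count nⱼ.
Posterior concentration: (9.8, 9.8, 18.8), total = 38.4.
P(next = A | data) = α_{A}/Σα = 0.2552.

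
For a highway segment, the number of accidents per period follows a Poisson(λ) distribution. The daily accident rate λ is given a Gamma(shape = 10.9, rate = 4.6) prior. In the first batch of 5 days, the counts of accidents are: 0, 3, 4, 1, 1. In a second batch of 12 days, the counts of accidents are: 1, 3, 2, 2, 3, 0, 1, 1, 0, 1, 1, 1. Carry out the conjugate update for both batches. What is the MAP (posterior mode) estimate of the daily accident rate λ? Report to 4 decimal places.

1.6157

With a Gamma(shape α, rate β) prior, the Poisson likelihood is conjugate: the posterior is Gamma(α + ΣXᵢ, β + n).
Batch 1: sum of counts S = 9 over n = 5 days.
After batch 1: Gamma(α+S, β+n) = Gamma(10.9+9, 4.6+5) = Gamma(19.9, 9.6).
Batch 2: sum of counts S = 16 over n = 12 days.
After batch 2: Gamma(α+S, β+n) = Gamma(19.9+16, 9.6+12) = Gamma(35.9, 21.6).
Mode of Gamma(α,β) for α≥1 is (α−1)/β = 34.9/21.6 = 1.6157.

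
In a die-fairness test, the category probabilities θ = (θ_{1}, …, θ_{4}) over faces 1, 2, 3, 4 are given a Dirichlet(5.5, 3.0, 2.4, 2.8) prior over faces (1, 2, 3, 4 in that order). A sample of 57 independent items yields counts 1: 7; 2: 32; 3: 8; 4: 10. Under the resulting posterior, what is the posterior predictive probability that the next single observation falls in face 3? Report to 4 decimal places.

0.1471

The Dirichlet prior is conjugate to the Multinomial likelihood: each posterior αⱼ = prior αⱼ + observed count nⱼ.
Posterior concentration: (12.5, 35.0, 10.4, 12.8), total = 70.7.
P(next = 3 | data) = α_{3}/Σα = 0.1471.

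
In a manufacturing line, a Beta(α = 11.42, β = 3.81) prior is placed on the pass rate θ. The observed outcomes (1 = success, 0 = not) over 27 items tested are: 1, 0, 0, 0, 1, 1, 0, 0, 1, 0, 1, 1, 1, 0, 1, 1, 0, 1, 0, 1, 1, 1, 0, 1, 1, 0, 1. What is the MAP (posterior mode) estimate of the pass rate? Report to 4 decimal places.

The Beta prior is conjugate to a Binomial/Bernoulli likelihood; the update adds successes to α and failures to β.
Posterior: Beta(α+k, β+n−k) = Beta(11.42+16, 3.81+11) = Beta(27.42, 14.81).
Mode of Beta(a,b) for a,b>1 is (a−1)/(a+b−2) = 26.42/40.23 = 0.6567.

0.6567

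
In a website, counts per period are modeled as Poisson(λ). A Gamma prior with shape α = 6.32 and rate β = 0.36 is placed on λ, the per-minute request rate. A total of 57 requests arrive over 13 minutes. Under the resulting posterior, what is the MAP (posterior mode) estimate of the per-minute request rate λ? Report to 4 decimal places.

With a Gamma(shape α, rate β) prior, the Poisson likelihood is conjugate: the posterior is Gamma(α + ΣXᵢ, β + n).
Posterior: Gamma(α+S, β+n) = Gamma(6.32+57, 0.36+13) = Gamma(63.32, 13.36).
Mode of Gamma(α,β) for α≥1 is (α−1)/β = 62.32/13.36 = 4.6647.

4.6647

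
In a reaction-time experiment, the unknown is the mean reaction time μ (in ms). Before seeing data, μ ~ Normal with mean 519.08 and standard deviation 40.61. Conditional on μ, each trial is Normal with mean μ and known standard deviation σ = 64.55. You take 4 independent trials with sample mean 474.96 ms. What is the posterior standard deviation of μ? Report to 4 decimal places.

25.2671

For Normal data with known variance σ², a Normal(μ₀, σ₀²) prior on μ is conjugate. Posterior precision = 1/σ₀² + n/σ²; posterior mean is the precision-weighted average of μ₀ and x̄.
σ₀² = 40.61² = 1649.1721, σ² = 64.55² = 4166.7025; σ² + n·σ₀² = 4166.7025 + 4·1649.1721 = 10763.3909.
Posterior precision = 1/σ₀² + n/σ² = 1/1649.1721 + 4/4166.7025 = (σ² + n·σ₀²)/(σ₀²σ²) = 10763.3909/(1649.1721·4166.7025); posterior variance σₙ² = σ₀²σ²/(σ² + n·σ₀²) = 1649.1721·4166.7025/10763.3909 = 638.424227.
Posterior SD = √σₙ² = √(1649.1721·4166.7025/10763.3909) = 25.2671.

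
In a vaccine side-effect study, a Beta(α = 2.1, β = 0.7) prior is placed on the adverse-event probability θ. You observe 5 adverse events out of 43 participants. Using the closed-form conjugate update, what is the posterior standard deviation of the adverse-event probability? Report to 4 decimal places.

0.0529

The Beta prior is conjugate to a Binomial/Bernoulli likelihood; the update adds successes to α and failures to β.
Posterior: Beta(α+k, β+n−k) = Beta(2.1+5, 0.7+38) = Beta(7.1, 38.7).
Var = αβ/((α+β)²(α+β+1)) = 7.1·38.7/(45.8²·46.8) = 0.00279893; SD = √0.00279893 = 0.0529.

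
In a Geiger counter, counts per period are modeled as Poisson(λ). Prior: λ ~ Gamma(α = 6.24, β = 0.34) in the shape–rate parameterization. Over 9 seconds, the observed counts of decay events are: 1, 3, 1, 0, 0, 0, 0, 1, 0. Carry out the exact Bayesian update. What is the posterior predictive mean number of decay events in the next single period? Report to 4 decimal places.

1.3105

With a Gamma(shape α, rate β) prior, the Poisson likelihood is conjugate: the posterior is Gamma(α + ΣXᵢ, β + n).
Sum of counts S = 6 over n = 9 seconds.
Posterior: Gamma(α+S, β+n) = Gamma(6.24+6, 0.34+9) = Gamma(12.24, 9.34).
The predictive distribution for one future period is NegBinom with mean α/β = 1.3105.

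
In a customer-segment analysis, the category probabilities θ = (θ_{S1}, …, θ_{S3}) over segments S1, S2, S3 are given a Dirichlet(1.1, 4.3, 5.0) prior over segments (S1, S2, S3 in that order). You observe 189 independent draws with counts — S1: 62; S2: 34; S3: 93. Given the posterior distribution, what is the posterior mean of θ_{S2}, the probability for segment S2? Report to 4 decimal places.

0.1921

The Dirichlet prior is conjugate to the Multinomial likelihood: each posterior αⱼ = prior αⱼ + observed count nⱼ.
Posterior concentration: (63.1, 38.3, 98.0), total = 199.4.
E[θ_{S2}|data] = α_{S2}/Σα = 38.3/199.4 = 0.1921.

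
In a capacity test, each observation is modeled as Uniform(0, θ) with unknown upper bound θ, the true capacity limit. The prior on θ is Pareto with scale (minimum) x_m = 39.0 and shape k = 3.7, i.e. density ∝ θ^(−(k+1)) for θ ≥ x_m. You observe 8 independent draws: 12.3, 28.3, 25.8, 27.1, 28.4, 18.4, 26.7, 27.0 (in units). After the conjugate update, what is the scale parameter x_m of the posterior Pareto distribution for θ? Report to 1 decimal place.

A Pareto(scale x_m, shape k) prior on the upper bound θ of Uniform(0, θ) is conjugate: posterior is Pareto(max(x_m, max xᵢ), k + n).
Sample maximum = 28.4; prior scale x_m = 39.0 → posterior scale = max = 39.0.
Posterior shape = 3.7 + 8 = 11.7.
Posterior scale x_m = 39.0.

39.0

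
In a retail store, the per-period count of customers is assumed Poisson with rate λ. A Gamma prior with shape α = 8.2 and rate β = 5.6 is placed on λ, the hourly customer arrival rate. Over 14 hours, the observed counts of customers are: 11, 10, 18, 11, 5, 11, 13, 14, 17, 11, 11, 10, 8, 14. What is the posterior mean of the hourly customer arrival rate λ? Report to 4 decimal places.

8.7857

With a Gamma(shape α, rate β) prior, the Poisson likelihood is conjugate: the posterior is Gamma(α + ΣXᵢ, β + n).
Sum of counts S = 164 over n = 14 hours.
Posterior: Gamma(α+S, β+n) = Gamma(8.2+164, 5.6+14) = Gamma(172.2, 19.6).
Posterior mean = α/β = 172.2/19.6 = 8.7857.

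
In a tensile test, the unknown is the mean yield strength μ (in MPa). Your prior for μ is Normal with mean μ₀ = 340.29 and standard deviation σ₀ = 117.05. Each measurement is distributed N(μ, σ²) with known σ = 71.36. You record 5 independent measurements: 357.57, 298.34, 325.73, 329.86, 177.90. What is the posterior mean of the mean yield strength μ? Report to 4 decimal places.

300.8144

For Normal data with known variance σ², a Normal(μ₀, σ₀²) prior on μ is conjugate. Posterior precision = 1/σ₀² + n/σ²; posterior mean is the precision-weighted average of μ₀ and x̄.
Σxᵢ = 357.57 + 298.34 + 325.73 + 329.86 + 177.90 = 1489.4, so n·x̄ = 1489.4.
σ₀² = 117.05² = 13700.7025, σ² = 71.36² = 5092.2496; σ² + n·σ₀² = 5092.2496 + 5·13700.7025 = 73595.7621.
Posterior mean = (μ₀/σ₀² + n·x̄/σ²)/(1/σ₀² + n/σ²) = (σ²·μ₀ + σ₀²·n·x̄)/(σ² + n·σ₀²) = (5092.2496·340.29 + 13700.7025·1489.4)/73595.7621 = 22138667.919884/73595.7621 = 300.8144.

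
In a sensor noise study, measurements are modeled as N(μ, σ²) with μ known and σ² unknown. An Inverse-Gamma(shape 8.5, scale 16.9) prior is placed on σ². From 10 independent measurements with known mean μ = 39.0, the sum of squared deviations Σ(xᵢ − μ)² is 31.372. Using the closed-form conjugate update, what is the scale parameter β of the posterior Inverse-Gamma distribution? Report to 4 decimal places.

With known mean μ and an Inverse-Gamma(α, β) prior on σ², the Normal likelihood is conjugate: posterior is Inv-Gamma(α + n/2, β + Σ(xᵢ−μ)²/2).
Posterior: Inv-Gamma(8.5 + 10/2, 16.9 + 31.372/2) = Inv-Gamma(13.50, 32.5860).
Posterior β = 32.5860.

32.5860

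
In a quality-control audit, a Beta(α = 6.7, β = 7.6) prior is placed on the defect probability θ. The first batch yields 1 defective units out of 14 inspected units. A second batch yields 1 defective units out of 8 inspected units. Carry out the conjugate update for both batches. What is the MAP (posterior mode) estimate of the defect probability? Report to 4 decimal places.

0.2245

The Beta prior is conjugate to a Binomial/Bernoulli likelihood; the update adds successes to α and failures to β.
After batch 1: Beta(6.7+1, 7.6+13) = Beta(7.7, 20.6).
After batch 2: Beta(7.7+1, 20.6+7) = Beta(8.7, 27.6).
Mode of Beta(a,b) for a,b>1 is (a−1)/(a+b−2) = 7.7/34.3 = 0.2245.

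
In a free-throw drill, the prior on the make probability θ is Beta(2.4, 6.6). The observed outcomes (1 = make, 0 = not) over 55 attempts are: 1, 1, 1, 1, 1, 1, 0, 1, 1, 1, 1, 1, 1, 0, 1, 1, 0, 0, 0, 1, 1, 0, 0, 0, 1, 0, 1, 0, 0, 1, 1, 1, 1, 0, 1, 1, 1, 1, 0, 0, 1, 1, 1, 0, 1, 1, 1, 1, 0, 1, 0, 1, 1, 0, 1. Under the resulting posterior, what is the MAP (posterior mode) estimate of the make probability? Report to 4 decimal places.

The Beta prior is conjugate to a Binomial/Bernoulli likelihood; the update adds successes to α and failures to β.
Posterior: Beta(α+k, β+n−k) = Beta(2.4+37, 6.6+18) = Beta(39.4, 24.6).
Mode of Beta(a,b) for a,b>1 is (a−1)/(a+b−2) = 38.4/62.0 = 0.6194.

0.6194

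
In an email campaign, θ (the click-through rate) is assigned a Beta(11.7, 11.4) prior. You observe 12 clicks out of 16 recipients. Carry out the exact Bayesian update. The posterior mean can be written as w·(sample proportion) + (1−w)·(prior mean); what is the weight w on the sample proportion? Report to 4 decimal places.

0.4092

The Beta prior is conjugate to a Binomial/Bernoulli likelihood; the update adds successes to α and failures to β.
Posterior mean = (α₀+k)/(α₀+β₀+n) = [n/(α₀+β₀+n)]·(k/n) + [(α₀+β₀)/(α₀+β₀+n)]·α₀/(α₀+β₀), so only n and the prior enter the weight.
The weight on the data is w = n/(α₀+β₀+n) = 16/(11.7+11.4+16) = 16/39.1 = 0.4092.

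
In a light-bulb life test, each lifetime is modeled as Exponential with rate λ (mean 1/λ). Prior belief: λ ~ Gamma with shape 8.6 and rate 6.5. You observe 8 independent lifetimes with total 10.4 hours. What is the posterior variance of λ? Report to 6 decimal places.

0.058121

With a Gamma(shape α, rate β) prior on the exponential rate λ, the posterior after n observations with total T = Σxᵢ is Gamma(α+n, β+T).
Posterior: Gamma(8.6+8, 6.5+10.4) = Gamma(16.6, 16.9).
Var = α/β² = 0.058121.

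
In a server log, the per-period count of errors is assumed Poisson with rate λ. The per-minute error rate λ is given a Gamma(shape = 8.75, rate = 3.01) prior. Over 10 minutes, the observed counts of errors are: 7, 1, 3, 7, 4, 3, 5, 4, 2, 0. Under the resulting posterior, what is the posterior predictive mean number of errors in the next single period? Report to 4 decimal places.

3.4397

With a Gamma(shape α, rate β) prior, the Poisson likelihood is conjugate: the posterior is Gamma(α + ΣXᵢ, β + n).
Sum of counts S = 36 over n = 10 minutes.
Posterior: Gamma(α+S, β+n) = Gamma(8.75+36, 3.01+10) = Gamma(44.75, 13.01).
The predictive distribution for one future period is NegBinom with mean α/β = 3.4397.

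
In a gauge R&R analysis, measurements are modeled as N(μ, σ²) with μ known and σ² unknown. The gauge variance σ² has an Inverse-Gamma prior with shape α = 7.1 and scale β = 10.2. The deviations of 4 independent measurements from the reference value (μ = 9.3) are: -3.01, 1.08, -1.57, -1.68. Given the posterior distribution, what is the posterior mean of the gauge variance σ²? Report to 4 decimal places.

2.2169

With known mean μ and an Inverse-Gamma(α, β) prior on σ², the Normal likelihood is conjugate: posterior is Inv-Gamma(α + n/2, β + Σ(xᵢ−μ)²/2).
Σ(xᵢ−μ)² = (-3.01)² + (1.08)² + (-1.57)² + (-1.68)² = 15.5138.
Posterior: Inv-Gamma(7.1 + 4/2, 10.2 + 15.5138/2) = Inv-Gamma(9.10, 17.95690).
E[σ²|data] = β/(α−1) = 17.95690/8.10 = 2.2169.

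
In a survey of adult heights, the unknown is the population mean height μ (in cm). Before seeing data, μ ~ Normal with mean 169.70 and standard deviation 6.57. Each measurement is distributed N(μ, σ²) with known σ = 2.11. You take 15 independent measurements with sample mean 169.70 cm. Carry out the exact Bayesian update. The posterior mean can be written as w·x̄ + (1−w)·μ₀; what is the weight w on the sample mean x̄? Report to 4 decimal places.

For Normal data with known variance σ², a Normal(μ₀, σ₀²) prior on μ is conjugate. Posterior precision = 1/σ₀² + n/σ²; posterior mean is the precision-weighted average of μ₀ and x̄.
σ₀² = 6.57² = 43.1649, σ² = 2.11² = 4.4521. Prior precision 1/σ₀² = 1/43.1649; data precision n/σ² = 15/4.4521.
w = (n/σ²)/(1/σ₀² + n/σ²) = n·σ₀²/(σ² + n·σ₀²) = 15·43.1649/(4.4521 + 15·43.1649) = 647.4735/651.9256 = 0.9932.

0.9932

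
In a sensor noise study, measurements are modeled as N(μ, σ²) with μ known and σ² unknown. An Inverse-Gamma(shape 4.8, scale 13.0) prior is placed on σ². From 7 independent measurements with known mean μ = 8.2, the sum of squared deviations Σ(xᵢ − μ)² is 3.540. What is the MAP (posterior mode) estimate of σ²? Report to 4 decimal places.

With known mean μ and an Inverse-Gamma(α, β) prior on σ², the Normal likelihood is conjugate: posterior is Inv-Gamma(α + n/2, β + Σ(xᵢ−μ)²/2).
Posterior: Inv-Gamma(4.8 + 7/2, 13.0 + 3.540/2) = Inv-Gamma(8.30, 14.7700).
Mode = β/(α+1) = 14.7700/9.30 = 1.5882.

1.5882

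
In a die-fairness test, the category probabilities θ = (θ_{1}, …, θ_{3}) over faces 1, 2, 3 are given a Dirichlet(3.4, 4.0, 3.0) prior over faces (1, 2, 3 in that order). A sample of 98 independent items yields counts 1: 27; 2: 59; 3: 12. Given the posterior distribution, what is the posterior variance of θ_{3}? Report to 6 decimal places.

The Dirichlet prior is conjugate to the Multinomial likelihood: each posterior αⱼ = prior αⱼ + observed count nⱼ.
Posterior concentration: (30.4, 63.0, 15.0), total = 108.4.
Var[θ_j] = α_j(Σα−α_j)/((Σα)²(Σα+1)) = 15.0·93.4/(108.4²·109.4) = 0.001090.

0.001090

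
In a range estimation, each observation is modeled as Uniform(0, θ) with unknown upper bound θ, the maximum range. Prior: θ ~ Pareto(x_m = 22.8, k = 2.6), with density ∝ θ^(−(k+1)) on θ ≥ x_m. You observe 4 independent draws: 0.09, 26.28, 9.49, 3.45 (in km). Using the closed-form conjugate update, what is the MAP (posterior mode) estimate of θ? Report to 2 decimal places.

A Pareto(scale x_m, shape k) prior on the upper bound θ of Uniform(0, θ) is conjugate: posterior is Pareto(max(x_m, max xᵢ), k + n).
Sample maximum = 26.28; prior scale x_m = 22.8 → posterior scale = max = 26.28.
Posterior shape = 2.6 + 4 = 6.6.
The Pareto density is decreasing on [x_m, ∞), so the mode is x_m = 26.28.

26.28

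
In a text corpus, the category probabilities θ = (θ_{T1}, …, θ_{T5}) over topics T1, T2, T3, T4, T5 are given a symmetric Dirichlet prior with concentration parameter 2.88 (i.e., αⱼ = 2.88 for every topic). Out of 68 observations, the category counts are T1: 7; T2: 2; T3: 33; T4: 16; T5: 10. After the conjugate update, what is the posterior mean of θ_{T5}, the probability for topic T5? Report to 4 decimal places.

The Dirichlet prior is conjugate to the Multinomial likelihood: each posterior αⱼ = prior αⱼ + observed count nⱼ.
Posterior concentration: (9.88, 4.88, 35.88, 18.88, 12.88), total = 82.40.
E[θ_{T5}|data] = α_{T5}/Σα = 12.88/82.40 = 0.1563.

0.1563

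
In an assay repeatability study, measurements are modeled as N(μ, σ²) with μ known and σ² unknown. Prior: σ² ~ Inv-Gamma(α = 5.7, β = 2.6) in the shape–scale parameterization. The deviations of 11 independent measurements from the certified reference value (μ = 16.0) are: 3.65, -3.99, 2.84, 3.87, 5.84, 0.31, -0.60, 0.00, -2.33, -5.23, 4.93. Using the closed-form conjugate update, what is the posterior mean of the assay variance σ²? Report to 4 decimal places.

With known mean μ and an Inverse-Gamma(α, β) prior on σ², the Normal likelihood is conjugate: posterior is Inv-Gamma(α + n/2, β + Σ(xᵢ−μ)²/2).
Σ(xᵢ−μ)² = (3.65)² + (-3.99)² + (2.84)² + (3.87)² + (5.84)² + (0.31)² + (-0.60)² + (0.00)² + (-2.33)² + (-5.23)² + (4.93)² = 143.9335.
Posterior: Inv-Gamma(5.7 + 11/2, 2.6 + 143.9335/2) = Inv-Gamma(11.20, 74.56675).
E[σ²|data] = β/(α−1) = 74.56675/10.20 = 7.3105.

7.3105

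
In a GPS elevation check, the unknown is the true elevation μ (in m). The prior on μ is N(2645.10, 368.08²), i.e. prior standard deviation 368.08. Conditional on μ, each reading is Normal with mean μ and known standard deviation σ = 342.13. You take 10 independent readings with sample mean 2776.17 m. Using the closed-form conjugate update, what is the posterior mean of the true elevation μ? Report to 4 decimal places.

For Normal data with known variance σ², a Normal(μ₀, σ₀²) prior on μ is conjugate. Posterior precision = 1/σ₀² + n/σ²; posterior mean is the precision-weighted average of μ₀ and x̄.
n·x̄ = 10·2776.17 = 27761.7.
σ₀² = 368.08² = 135482.8864, σ² = 342.13² = 117052.9369; σ² + n·σ₀² = 117052.9369 + 10·135482.8864 = 1471881.8009.
Posterior mean = (μ₀/σ₀² + n·x̄/σ²)/(1/σ₀² + n/σ²) = (σ²·μ₀ + σ₀²·n·x̄)/(σ² + n·σ₀²) = (117052.9369·2645.10 + 135482.8864·27761.7)/1471881.8009 = 4070851970.76507/1471881.8009 = 2765.7465.

2765.7465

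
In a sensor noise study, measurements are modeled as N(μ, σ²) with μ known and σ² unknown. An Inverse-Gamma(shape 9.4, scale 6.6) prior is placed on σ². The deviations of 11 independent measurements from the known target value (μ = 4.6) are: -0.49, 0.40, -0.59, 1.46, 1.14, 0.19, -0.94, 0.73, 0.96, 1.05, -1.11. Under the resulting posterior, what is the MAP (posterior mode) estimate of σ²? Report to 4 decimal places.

With known mean μ and an Inverse-Gamma(α, β) prior on σ², the Normal likelihood is conjugate: posterior is Inv-Gamma(α + n/2, β + Σ(xᵢ−μ)²/2).
Σ(xᵢ−μ)² = (-0.49)² + (0.40)² + (-0.59)² + (1.46)² + (1.14)² + (0.19)² + (-0.94)² + (0.73)² + (0.96)² + (1.05)² + (-1.11)² = 8.8882.
Posterior: Inv-Gamma(9.4 + 11/2, 6.6 + 8.8882/2) = Inv-Gamma(14.90, 11.04410).
Mode = β/(α+1) = 11.04410/15.90 = 0.6946.

0.6946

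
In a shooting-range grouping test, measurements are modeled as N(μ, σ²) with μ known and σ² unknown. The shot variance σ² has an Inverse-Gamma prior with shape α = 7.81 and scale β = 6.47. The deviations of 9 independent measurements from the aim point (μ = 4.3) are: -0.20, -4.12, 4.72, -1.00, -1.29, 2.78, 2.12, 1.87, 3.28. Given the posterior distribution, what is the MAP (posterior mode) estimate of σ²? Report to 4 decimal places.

3.0569

With known mean μ and an Inverse-Gamma(α, β) prior on σ², the Normal likelihood is conjugate: posterior is Inv-Gamma(α + n/2, β + Σ(xᵢ−μ)²/2).
Σ(xᵢ−μ)² = (-0.20)² + (-4.12)² + (4.72)² + (-1.00)² + (-1.29)² + (2.78)² + (2.12)² + (1.87)² + (3.28)² = 68.4350.
Posterior: Inv-Gamma(7.81 + 9/2, 6.47 + 68.4350/2) = Inv-Gamma(12.31, 40.68750).
Mode = β/(α+1) = 40.68750/13.31 = 3.0569.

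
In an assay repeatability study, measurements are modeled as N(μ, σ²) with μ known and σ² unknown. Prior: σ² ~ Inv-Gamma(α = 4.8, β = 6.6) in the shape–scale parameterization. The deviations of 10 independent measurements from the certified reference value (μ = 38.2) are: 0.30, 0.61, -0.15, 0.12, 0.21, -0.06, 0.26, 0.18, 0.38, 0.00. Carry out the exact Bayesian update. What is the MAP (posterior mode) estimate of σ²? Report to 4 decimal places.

With known mean μ and an Inverse-Gamma(α, β) prior on σ², the Normal likelihood is conjugate: posterior is Inv-Gamma(α + n/2, β + Σ(xᵢ−μ)²/2).
Σ(xᵢ−μ)² = (0.30)² + (0.61)² + (-0.15)² + (0.12)² + (0.21)² + (-0.06)² + (0.26)² + (0.18)² + (0.38)² + (0.00)² = 0.7911.
Posterior: Inv-Gamma(4.8 + 10/2, 6.6 + 0.7911/2) = Inv-Gamma(9.80, 6.99555).
Mode = β/(α+1) = 6.99555/10.80 = 0.6477.

0.6477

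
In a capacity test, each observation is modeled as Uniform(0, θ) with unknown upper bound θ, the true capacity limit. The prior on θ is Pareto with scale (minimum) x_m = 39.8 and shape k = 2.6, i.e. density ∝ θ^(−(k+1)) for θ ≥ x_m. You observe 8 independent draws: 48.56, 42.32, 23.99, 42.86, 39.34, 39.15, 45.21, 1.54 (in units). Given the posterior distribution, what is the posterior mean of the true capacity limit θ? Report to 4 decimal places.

53.6183

A Pareto(scale x_m, shape k) prior on the upper bound θ of Uniform(0, θ) is conjugate: posterior is Pareto(max(x_m, max xᵢ), k + n).
Sample maximum = 48.56; prior scale x_m = 39.8 → posterior scale = max = 48.56.
Posterior shape = 2.6 + 8 = 10.6.
E[θ|data] = k·x_m/(k−1) = 10.6·48.56/9.6 = 53.6183.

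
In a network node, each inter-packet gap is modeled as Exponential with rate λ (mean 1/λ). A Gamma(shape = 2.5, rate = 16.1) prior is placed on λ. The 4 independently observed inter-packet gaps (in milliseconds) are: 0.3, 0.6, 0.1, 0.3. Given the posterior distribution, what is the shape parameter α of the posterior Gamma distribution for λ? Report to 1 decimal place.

With a Gamma(shape α, rate β) prior on the exponential rate λ, the posterior after n observations with total T = Σxᵢ is Gamma(α+n, β+T).
Sum of observations T = 1.3 milliseconds; n = 4.
Posterior: Gamma(2.5+4, 16.1+1.3) = Gamma(6.5, 17.4).
Posterior α = 6.5.

6.5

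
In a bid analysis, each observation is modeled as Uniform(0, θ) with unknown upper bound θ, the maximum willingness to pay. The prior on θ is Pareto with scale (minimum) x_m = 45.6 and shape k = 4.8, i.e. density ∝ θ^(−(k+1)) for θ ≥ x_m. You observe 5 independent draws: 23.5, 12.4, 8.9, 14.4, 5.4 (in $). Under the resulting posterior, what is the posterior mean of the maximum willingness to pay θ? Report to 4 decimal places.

50.7818

A Pareto(scale x_m, shape k) prior on the upper bound θ of Uniform(0, θ) is conjugate: posterior is Pareto(max(x_m, max xᵢ), k + n).
Sample maximum = 23.5; prior scale x_m = 45.6 → posterior scale = max = 45.6.
Posterior shape = 4.8 + 5 = 9.8.
E[θ|data] = k·x_m/(k−1) = 9.8·45.6/8.8 = 50.7818.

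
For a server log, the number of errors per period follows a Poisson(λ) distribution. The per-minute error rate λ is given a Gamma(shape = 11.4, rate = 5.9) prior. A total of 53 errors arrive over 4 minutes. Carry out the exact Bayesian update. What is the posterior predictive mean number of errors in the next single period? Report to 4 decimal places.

6.5051

With a Gamma(shape α, rate β) prior, the Poisson likelihood is conjugate: the posterior is Gamma(α + ΣXᵢ, β + n).
Posterior: Gamma(α+S, β+n) = Gamma(11.4+53, 5.9+4) = Gamma(64.4, 9.9).
The predictive distribution for one future period is NegBinom with mean α/β = 6.5051.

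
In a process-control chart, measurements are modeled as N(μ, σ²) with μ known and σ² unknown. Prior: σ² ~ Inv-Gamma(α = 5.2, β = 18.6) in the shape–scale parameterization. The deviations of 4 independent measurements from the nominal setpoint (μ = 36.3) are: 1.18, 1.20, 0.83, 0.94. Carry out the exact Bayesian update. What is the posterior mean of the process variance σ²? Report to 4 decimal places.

With known mean μ and an Inverse-Gamma(α, β) prior on σ², the Normal likelihood is conjugate: posterior is Inv-Gamma(α + n/2, β + Σ(xᵢ−μ)²/2).
Σ(xᵢ−μ)² = (1.18)² + (1.20)² + (0.83)² + (0.94)² = 4.4049.
Posterior: Inv-Gamma(5.2 + 4/2, 18.6 + 4.4049/2) = Inv-Gamma(7.20, 20.80245).
E[σ²|data] = β/(α−1) = 20.80245/6.20 = 3.3552.

3.3552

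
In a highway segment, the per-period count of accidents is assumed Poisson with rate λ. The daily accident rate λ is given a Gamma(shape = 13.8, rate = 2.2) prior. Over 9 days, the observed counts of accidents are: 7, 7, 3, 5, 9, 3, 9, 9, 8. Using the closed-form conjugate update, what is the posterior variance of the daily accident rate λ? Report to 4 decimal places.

With a Gamma(shape α, rate β) prior, the Poisson likelihood is conjugate: the posterior is Gamma(α + ΣXᵢ, β + n).
Sum of counts S = 60 over n = 9 days.
Posterior: Gamma(α+S, β+n) = Gamma(13.8+60, 2.2+9) = Gamma(73.8, 11.2).
Var = α/β² = 73.8/11.2² = 0.5883.

0.5883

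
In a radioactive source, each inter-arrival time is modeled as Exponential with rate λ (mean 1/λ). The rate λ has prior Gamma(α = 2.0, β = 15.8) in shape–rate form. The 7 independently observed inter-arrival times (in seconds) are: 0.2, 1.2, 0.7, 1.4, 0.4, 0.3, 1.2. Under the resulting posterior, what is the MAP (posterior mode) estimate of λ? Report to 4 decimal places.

0.3774

With a Gamma(shape α, rate β) prior on the exponential rate λ, the posterior after n observations with total T = Σxᵢ is Gamma(α+n, β+T).
Sum of observations T = 5.4 seconds; n = 7.
Posterior: Gamma(2.0+7, 15.8+5.4) = Gamma(9.0, 21.2).
Mode = (α−1)/β = 0.3774.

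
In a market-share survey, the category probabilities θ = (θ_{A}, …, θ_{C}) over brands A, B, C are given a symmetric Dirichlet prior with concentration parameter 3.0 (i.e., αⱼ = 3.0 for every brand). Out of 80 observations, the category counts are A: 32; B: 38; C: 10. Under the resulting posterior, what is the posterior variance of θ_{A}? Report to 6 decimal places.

The Dirichlet prior is conjugate to the Multinomial likelihood: each posterior αⱼ = prior αⱼ + observed count nⱼ.
Posterior concentration: (35.0, 41.0, 13.0), total = 89.0.
Var[θ_j] = α_j(Σα−α_j)/((Σα)²(Σα+1)) = 35.0·54.0/(89.0²·90.0) = 0.002651.

0.002651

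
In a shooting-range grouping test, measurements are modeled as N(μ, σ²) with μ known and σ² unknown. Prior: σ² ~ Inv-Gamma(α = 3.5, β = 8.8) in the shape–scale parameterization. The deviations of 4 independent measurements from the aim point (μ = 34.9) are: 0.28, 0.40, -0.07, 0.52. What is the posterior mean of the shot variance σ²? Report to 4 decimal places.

With known mean μ and an Inverse-Gamma(α, β) prior on σ², the Normal likelihood is conjugate: posterior is Inv-Gamma(α + n/2, β + Σ(xᵢ−μ)²/2).
Σ(xᵢ−μ)² = (0.28)² + (0.40)² + (-0.07)² + (0.52)² = 0.5137.
Posterior: Inv-Gamma(3.5 + 4/2, 8.8 + 0.5137/2) = Inv-Gamma(5.50, 9.05685).
E[σ²|data] = β/(α−1) = 9.05685/4.50 = 2.0126.

2.0126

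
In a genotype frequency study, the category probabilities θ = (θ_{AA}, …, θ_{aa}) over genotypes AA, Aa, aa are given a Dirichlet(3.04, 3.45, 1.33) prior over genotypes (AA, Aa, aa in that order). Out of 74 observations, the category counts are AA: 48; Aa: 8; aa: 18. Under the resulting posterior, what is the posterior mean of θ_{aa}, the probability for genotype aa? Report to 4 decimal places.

0.2363

The Dirichlet prior is conjugate to the Multinomial likelihood: each posterior αⱼ = prior αⱼ + observed count nⱼ.
Posterior concentration: (51.04, 11.45, 19.33), total = 81.82.
E[θ_{aa}|data] = α_{aa}/Σα = 19.33/81.82 = 0.2363.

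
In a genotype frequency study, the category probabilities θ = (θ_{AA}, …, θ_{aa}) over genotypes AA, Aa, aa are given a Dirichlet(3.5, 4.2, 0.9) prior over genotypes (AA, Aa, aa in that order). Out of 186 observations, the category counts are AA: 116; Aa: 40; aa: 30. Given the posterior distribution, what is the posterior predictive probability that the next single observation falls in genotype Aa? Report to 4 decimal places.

0.2271

The Dirichlet prior is conjugate to the Multinomial likelihood: each posterior αⱼ = prior αⱼ + observed count nⱼ.
Posterior concentration: (119.5, 44.2, 30.9), total = 194.6.
P(next = Aa | data) = α_{Aa}/Σα = 0.2271.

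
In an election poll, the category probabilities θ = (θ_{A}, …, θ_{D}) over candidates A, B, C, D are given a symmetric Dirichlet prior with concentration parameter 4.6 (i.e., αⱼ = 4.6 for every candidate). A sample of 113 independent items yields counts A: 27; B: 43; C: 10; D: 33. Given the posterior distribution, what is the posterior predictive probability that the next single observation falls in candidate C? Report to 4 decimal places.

The Dirichlet prior is conjugate to the Multinomial likelihood: each posterior αⱼ = prior αⱼ + observed count nⱼ.
Posterior concentration: (31.6, 47.6, 14.6, 37.6), total = 131.4.
P(next = C | data) = α_{C}/Σα = 0.1111.

0.1111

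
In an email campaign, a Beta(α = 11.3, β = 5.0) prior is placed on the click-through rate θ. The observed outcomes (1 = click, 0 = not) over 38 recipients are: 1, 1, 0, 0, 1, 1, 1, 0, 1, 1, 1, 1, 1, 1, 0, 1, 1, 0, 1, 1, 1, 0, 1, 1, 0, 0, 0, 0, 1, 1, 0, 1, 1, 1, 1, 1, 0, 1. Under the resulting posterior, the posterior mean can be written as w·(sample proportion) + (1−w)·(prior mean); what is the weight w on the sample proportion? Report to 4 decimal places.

0.6998

The Beta prior is conjugate to a Binomial/Bernoulli likelihood; the update adds successes to α and failures to β.
Posterior mean = (α₀+k)/(α₀+β₀+n) = [n/(α₀+β₀+n)]·(k/n) + [(α₀+β₀)/(α₀+β₀+n)]·α₀/(α₀+β₀), so only n and the prior enter the weight.
The weight on the data is w = n/(α₀+β₀+n) = 38/(11.3+5.0+38) = 38/54.3 = 0.6998.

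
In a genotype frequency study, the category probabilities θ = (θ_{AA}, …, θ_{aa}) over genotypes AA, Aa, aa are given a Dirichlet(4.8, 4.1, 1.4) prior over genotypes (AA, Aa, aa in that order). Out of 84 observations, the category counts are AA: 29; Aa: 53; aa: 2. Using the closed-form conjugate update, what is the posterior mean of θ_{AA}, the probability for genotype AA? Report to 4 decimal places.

The Dirichlet prior is conjugate to the Multinomial likelihood: each posterior αⱼ = prior αⱼ + observed count nⱼ.
Posterior concentration: (33.8, 57.1, 3.4), total = 94.3.
E[θ_{AA}|data] = α_{AA}/Σα = 33.8/94.3 = 0.3584.

0.3584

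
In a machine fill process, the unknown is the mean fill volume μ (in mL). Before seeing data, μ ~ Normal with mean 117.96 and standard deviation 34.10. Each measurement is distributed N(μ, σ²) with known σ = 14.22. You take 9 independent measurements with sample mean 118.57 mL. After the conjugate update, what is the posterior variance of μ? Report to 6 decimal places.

22.041714

For Normal data with known variance σ², a Normal(μ₀, σ₀²) prior on μ is conjugate. Posterior precision = 1/σ₀² + n/σ²; posterior mean is the precision-weighted average of μ₀ and x̄.
σ₀² = 34.10² = 1162.81, σ² = 14.22² = 202.2084; σ² + n·σ₀² = 202.2084 + 9·1162.81 = 10667.4984.
Posterior precision = 1/σ₀² + n/σ² = 1/1162.81 + 9/202.2084 = (σ² + n·σ₀²)/(σ₀²σ²) = 10667.4984/(1162.81·202.2084); posterior variance σₙ² = σ₀²σ²/(σ² + n·σ₀²) = 1162.81·202.2084/10667.4984 = 22.041714.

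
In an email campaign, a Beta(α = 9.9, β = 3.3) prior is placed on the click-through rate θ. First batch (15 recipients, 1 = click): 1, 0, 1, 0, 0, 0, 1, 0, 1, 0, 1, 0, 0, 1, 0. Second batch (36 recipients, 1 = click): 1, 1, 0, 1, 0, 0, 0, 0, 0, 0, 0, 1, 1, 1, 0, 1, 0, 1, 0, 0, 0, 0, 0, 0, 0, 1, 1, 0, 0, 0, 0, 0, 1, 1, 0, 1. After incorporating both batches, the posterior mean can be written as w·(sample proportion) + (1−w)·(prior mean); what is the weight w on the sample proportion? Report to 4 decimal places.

The Beta prior is conjugate to a Binomial/Bernoulli likelihood; the update adds successes to α and failures to β.
Total number of recipients: n = 15 + 36 = 51.
Posterior mean = (α₀+k)/(α₀+β₀+n) = [n/(α₀+β₀+n)]·(k/n) + [(α₀+β₀)/(α₀+β₀+n)]·α₀/(α₀+β₀), so only n and the prior enter the weight.
The weight on the data is w = n/(α₀+β₀+n) = 51/(9.9+3.3+51) = 51/64.2 = 0.7944.

0.7944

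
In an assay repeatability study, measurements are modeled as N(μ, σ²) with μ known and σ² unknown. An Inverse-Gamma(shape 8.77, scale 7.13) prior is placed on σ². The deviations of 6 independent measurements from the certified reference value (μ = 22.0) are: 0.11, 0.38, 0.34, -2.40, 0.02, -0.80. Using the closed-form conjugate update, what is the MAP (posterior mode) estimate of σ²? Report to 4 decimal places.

0.8196

With known mean μ and an Inverse-Gamma(α, β) prior on σ², the Normal likelihood is conjugate: posterior is Inv-Gamma(α + n/2, β + Σ(xᵢ−μ)²/2).
Σ(xᵢ−μ)² = (0.11)² + (0.38)² + (0.34)² + (-2.40)² + (0.02)² + (-0.80)² = 6.6725.
Posterior: Inv-Gamma(8.77 + 6/2, 7.13 + 6.6725/2) = Inv-Gamma(11.77, 10.46625).
Mode = β/(α+1) = 10.46625/12.77 = 0.8196.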